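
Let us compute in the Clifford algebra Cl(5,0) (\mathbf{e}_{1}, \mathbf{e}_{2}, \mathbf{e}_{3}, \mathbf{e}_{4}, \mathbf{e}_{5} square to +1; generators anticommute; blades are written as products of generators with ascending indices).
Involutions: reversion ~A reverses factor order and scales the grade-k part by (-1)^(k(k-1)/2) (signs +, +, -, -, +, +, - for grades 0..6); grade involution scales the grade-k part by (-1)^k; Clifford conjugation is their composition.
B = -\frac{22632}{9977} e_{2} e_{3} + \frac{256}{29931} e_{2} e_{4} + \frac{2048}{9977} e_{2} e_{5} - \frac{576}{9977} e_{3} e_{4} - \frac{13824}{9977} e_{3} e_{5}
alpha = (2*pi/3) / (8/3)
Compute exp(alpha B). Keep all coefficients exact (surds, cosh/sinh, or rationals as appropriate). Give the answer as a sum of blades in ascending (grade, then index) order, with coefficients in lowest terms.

B^2 term by term: the squares give (-\frac{22632}{9977})^2*(e_{2} e_{3})^2 + (\frac{256}{29931})^2*(e_{2} e_{4})^2 + (\frac{2048}{9977})^2*(e_{2} e_{5})^2 + (-\frac{576}{9977})^2*(e_{3} e_{4})^2 + (-\frac{13824}{9977})^2*(e_{3} e_{5})^2 = \frac{512207424}{99540529}*(-1) + \frac{65536}{895864761}*(-1) + \frac{4194304}{99540529}*(-1) + \frac{331776}{99540529}*(-1) + \frac{191102976}{99540529}*(-1) = -\frac{64}{9} (each basis 2-blade squares to minus the product of its generators' squares); cross terms between blades sharing an index anticommute and cancel; the commuting (index-disjoint) pairs give grade-4 terms 2*c*c'*(blade product), which cancel blade by blade — e_{2} e_{3} e_{4} e_{5}: \frac{2359296}{99540529} - \frac{2359296}{99540529} = 0 — confirming B is simple. So B^2 = -\frac{64}{9}.
B^2 = -\frac{64}{9} — B^2 < 0, so the exponential closes trigonometrically: l = \frac{8}{3}, alpha*l = \frac{2 \pi}{3}, so exp(alpha B) = cos(\frac{2 \pi}{3}) + (sin(\frac{2 \pi}{3})/(\frac{8}{3}))*B = - \frac{1}{2} + (\frac{3 \sqrt{3}}{16})*B.
Answer: - \frac{1}{2} - \frac{8487 \sqrt{3}}{19954} e_{2} e_{3} + \frac{16 \sqrt{3}}{9977} e_{2} e_{4} + \frac{384 \sqrt{3}}{9977} e_{2} e_{5} - \frac{108 \sqrt{3}}{9977} e_{3} e_{4} - \frac{2592 \sqrt{3}}{9977} e_{3} e_{5}


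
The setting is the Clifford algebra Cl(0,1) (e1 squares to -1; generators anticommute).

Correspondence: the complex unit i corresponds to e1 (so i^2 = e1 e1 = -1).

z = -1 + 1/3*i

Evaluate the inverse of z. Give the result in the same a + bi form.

In blades: z = -1 + 1/3*e1.
With qbar = -1 - 1/3*e1 (scalar fixed, mapped units negated), z qbar = 10/9 (the sum of squared coefficients), so z^-1 = qbar / (10/9) = -9/10 - 3/10*e1; translating back:
Answer: -9/10 - 3/10*i


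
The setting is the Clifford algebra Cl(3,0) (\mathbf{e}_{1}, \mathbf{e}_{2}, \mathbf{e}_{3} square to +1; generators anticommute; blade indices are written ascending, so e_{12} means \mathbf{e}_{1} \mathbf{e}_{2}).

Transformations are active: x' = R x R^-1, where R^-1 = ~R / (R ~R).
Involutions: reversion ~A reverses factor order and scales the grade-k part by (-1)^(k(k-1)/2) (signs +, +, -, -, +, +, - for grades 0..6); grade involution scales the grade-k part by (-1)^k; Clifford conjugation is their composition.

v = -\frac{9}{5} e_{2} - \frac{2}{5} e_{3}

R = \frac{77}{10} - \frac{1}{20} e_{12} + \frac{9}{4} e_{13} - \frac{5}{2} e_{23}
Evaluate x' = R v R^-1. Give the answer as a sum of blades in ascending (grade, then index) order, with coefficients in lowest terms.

~R = \frac{77}{10} + \frac{1}{20} e_{12} - \frac{9}{4} e_{13} + \frac{5}{2} e_{23}, and R ~R = \frac{14121}{200}, so R^-1 = ~R / (\frac{14121}{200}).
R v = -\frac{81}{100} e_{1} - \frac{643}{50} e_{2} - \frac{379}{50} e_{3} + \frac{407}{100} e_{123}
Answer: -\frac{32824}{70605} e_{1} - \frac{17854}{14121} e_{2} - \frac{88897}{70605} e_{3}


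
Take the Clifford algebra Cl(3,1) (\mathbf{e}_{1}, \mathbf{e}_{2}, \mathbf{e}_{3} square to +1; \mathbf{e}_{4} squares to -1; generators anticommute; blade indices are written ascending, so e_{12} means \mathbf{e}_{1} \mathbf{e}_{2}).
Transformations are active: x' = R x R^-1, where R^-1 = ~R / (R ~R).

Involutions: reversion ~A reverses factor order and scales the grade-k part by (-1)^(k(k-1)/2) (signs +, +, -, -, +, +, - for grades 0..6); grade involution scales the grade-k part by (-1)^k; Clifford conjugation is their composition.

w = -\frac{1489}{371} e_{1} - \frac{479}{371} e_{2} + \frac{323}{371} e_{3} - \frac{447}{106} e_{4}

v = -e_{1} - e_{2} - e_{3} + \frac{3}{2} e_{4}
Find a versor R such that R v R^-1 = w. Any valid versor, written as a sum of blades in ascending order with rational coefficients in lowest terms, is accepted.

Here q(v) = q(w) = \frac{3}{4}; the classical choice R = v + w = -\frac{1860}{371} e_{1} - \frac{850}{371} e_{2} - \frac{48}{371} e_{3} - \frac{144}{53} e_{4} then realises v -> w under the sandwich.
Answer: -\frac{1860}{371} e_{1} - \frac{850}{371} e_{2} - \frac{48}{371} e_{3} - \frac{144}{53} e_{4}


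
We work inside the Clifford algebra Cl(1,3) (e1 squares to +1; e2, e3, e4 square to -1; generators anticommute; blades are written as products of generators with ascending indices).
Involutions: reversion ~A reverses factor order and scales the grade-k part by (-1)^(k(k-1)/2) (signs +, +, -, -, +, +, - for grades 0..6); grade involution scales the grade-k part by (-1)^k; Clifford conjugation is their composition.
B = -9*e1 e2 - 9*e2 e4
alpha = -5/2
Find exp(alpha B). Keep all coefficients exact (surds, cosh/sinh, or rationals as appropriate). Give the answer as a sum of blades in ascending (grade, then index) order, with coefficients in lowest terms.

B^2 term by term: the squares give (-9)^2*(e1 e2)^2 + (-9)^2*(e2 e4)^2 = 81*(+1) + 81*(-1) = 0 (each basis 2-blade squares to minus the product of its generators' squares); cross terms between blades sharing an index anticommute and cancel. So B^2 = 0.
B^2 = 0, and the exponential is exactly linear here: exp(alpha B) = 1 + alpha B (parabolic case).
Answer: 1 + 45/2*e1 e2 + 45/2*e2 e4


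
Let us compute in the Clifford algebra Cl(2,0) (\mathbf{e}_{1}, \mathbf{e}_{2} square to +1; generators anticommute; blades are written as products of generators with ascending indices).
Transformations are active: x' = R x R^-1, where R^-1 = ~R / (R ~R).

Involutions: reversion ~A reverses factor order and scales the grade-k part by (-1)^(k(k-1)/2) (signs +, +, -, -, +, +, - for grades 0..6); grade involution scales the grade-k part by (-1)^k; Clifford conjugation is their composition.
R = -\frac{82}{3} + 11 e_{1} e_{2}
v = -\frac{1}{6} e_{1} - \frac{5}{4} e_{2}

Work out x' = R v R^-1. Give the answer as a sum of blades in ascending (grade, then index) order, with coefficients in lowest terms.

~R = -\frac{82}{3} - 11 e_{1} e_{2}, and R ~R = \frac{7813}{9}, so R^-1 = ~R / (\frac{7813}{9}).
R v = -\frac{331}{36} e_{1} + 36 e_{2}
Answer: \frac{34955}{46878} e_{1} - \frac{31783}{31252} e_{2}


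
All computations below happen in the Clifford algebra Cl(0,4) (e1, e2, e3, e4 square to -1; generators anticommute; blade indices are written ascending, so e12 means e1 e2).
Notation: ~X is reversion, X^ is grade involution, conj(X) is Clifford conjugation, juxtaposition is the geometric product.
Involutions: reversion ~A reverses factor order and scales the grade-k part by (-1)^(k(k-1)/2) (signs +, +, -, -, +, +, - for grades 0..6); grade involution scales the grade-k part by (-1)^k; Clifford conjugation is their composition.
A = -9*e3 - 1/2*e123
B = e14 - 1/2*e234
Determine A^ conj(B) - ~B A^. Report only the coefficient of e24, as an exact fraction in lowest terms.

first term: 1/4*e14 - 9/2*e24 + 9*e134 + 1/2*e234
second term: 1/4*e14 + 9/2*e24 + 9*e134 - 1/2*e234
Answer: -9


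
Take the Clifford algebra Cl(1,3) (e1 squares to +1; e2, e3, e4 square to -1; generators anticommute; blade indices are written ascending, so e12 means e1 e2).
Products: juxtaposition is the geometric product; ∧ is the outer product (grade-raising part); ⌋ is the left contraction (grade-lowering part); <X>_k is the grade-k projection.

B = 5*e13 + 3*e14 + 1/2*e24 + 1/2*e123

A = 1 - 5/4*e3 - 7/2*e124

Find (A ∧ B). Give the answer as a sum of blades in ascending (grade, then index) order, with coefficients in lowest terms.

step 1: 5*e13 + 3*e14 + 1/2*e24 + 1/2*e123 + 15/4*e134 + 5/8*e234
Answer: 5*e13 + 3*e14 + 1/2*e24 + 1/2*e123 + 15/4*e134 + 5/8*e234


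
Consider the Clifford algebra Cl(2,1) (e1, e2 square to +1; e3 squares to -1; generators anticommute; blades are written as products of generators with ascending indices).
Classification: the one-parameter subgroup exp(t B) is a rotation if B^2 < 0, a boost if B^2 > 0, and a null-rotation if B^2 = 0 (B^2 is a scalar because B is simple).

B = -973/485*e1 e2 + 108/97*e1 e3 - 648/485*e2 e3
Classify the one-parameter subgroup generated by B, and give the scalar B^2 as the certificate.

B^2 term by term: the squares give (-973/485)^2*(e1 e2)^2 + (108/97)^2*(e1 e3)^2 + (-648/485)^2*(e2 e3)^2 = 946729/235225*(-1) + 11664/9409*(+1) + 419904/235225*(+1) = -1 (each basis 2-blade squares to minus the product of its generators' squares); cross terms between blades sharing an index anticommute and cancel. So B^2 = -1.
Answer: rotation, certificate B^2 = -1. The invariant at work: B^2 = -1 is unchanged by conjugation, hence its sign classifies the subgroup whatever basis B is written in.


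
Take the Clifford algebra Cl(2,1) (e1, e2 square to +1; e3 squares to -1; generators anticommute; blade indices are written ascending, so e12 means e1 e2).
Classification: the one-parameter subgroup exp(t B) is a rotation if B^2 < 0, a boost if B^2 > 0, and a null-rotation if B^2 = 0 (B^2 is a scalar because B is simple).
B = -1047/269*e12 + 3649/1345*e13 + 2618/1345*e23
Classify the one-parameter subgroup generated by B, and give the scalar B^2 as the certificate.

B^2 term by term: the squares give (-1047/269)^2*(e12)^2 + (3649/1345)^2*(e13)^2 + (2618/1345)^2*(e23)^2 = 1096209/72361*(-1) + 13315201/1809025*(+1) + 6853924/1809025*(+1) = -4 (each basis 2-blade squares to minus the product of its generators' squares); cross terms between blades sharing an index anticommute and cancel. So B^2 = -4.
Answer: rotation, certificate B^2 = -4. Certificate logic: -4 is a conjugation-invariant scalar, so its sign fixes rotation versus boost versus null-rotation outright.


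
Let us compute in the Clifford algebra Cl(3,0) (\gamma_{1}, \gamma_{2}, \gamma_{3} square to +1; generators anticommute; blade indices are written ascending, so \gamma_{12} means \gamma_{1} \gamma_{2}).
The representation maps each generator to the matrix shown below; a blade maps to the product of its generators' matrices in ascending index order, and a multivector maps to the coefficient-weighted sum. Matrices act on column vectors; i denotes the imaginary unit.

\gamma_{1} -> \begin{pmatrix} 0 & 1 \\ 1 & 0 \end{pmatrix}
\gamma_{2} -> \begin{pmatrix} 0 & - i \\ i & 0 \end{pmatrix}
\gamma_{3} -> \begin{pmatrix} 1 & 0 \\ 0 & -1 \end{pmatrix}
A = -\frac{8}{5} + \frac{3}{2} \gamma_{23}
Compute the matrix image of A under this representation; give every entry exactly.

Bivector images (products of the table entries): rho(\gamma_{23}) = rho(\gamma_{2})rho(\gamma_{3}) = \begin{pmatrix} 0 & i \\ i & 0 \end{pmatrix}.
M = (-\frac{8}{5})*1 + (\frac{3}{2})*rho(\gamma_{23}), summed entrywise (1 is the identity matrix):
Answer: \begin{pmatrix} - \frac{8}{5} & \frac{3 i}{2} \\ \frac{3 i}{2} & - \frac{8}{5} \end{pmatrix}


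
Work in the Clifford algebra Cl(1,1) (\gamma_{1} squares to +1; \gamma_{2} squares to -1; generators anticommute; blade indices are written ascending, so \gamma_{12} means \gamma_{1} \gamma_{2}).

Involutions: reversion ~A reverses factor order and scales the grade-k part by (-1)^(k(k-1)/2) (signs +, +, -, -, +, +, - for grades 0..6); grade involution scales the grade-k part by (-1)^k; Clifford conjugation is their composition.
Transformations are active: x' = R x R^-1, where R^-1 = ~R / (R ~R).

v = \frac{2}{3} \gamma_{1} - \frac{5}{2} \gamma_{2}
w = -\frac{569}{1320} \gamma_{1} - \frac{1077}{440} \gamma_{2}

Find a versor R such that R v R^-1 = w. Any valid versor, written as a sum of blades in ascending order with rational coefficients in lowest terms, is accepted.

Equal squares first: v^2 = w^2 = -\frac{209}{36}. Then v + w = \frac{311}{1320} \gamma_{1} - \frac{2177}{440} \gamma_{2} is a versor taking v to w, provided it is invertible.
Answer: \frac{311}{1320} \gamma_{1} - \frac{2177}{440} \gamma_{2}


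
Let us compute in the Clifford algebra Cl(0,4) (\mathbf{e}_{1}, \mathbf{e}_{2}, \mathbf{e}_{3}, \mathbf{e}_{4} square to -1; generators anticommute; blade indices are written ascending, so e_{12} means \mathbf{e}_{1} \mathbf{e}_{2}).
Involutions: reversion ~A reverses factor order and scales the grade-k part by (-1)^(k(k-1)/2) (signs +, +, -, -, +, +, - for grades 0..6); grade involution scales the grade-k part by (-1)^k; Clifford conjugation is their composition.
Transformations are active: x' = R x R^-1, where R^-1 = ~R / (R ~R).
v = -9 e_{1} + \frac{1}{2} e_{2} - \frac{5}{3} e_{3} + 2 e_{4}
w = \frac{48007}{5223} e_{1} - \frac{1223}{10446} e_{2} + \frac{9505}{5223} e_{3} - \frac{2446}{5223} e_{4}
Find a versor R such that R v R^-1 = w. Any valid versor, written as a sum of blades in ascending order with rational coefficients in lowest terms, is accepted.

Here q(v) = q(w) = -\frac{3169}{36}; the classical choice R = v + w = \frac{1000}{5223} e_{1} + \frac{2000}{5223} e_{2} + \frac{800}{5223} e_{3} + \frac{8000}{5223} e_{4} then realises v -> w under the sandwich.
Answer: \frac{1000}{5223} e_{1} + \frac{2000}{5223} e_{2} + \frac{800}{5223} e_{3} + \frac{8000}{5223} e_{4}


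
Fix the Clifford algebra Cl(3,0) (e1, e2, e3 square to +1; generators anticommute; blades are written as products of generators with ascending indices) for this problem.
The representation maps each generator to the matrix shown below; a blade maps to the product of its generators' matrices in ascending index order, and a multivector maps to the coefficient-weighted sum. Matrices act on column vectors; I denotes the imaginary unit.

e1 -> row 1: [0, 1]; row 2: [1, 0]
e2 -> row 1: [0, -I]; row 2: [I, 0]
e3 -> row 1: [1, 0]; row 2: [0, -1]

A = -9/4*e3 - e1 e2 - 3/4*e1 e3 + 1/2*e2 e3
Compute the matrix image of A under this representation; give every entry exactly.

Bivector images (products of the table entries): rho(e1 e2) = rho(e1)rho(e2) = row 1: [I, 0]; row 2: [0, -I]; rho(e1 e3) = rho(e1)rho(e3) = row 1: [0, -1]; row 2: [1, 0]; rho(e2 e3) = rho(e2)rho(e3) = row 1: [0, I]; row 2: [I, 0].
M = (-9/4)*rho(e3) + (-1)*rho(e1 e2) + (-3/4)*rho(e1 e3) + (1/2)*rho(e2 e3), summed entrywise:
Answer: row 1: [-9/4 - I, 3/4 + I/2]; row 2: [-3/4 + I/2, 9/4 + I]


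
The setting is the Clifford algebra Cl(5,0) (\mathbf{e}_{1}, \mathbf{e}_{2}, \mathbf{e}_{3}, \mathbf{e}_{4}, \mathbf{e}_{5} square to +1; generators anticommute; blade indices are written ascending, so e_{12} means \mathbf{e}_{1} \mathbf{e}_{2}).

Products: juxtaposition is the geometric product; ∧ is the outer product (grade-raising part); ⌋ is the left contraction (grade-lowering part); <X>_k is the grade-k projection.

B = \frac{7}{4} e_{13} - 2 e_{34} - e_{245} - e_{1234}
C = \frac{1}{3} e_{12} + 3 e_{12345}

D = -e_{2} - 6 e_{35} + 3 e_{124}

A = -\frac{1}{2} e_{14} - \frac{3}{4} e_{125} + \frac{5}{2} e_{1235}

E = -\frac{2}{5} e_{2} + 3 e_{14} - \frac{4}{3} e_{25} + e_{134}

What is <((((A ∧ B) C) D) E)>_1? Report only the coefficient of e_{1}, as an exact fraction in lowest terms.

step 1: \frac{3}{2} e_{12345}
step 2: \frac{9}{2} - \frac{1}{2} e_{345}
step 3: -\frac{9}{2} e_{2} + 3 e_{4} - 27 e_{35} + \frac{27}{2} e_{124} + \frac{3}{2} e_{1235} - \frac{1}{2} e_{2345}
step 4: \frac{9}{5} - 9 e_{1} + \frac{81}{2} e_{2} + 6 e_{5} + e_{13} + \frac{27}{5} e_{14} + \frac{45}{2} e_{23} + \frac{6}{5} e_{24} - \frac{2}{3} e_{34} + \frac{27}{2} e_{124} + \frac{1}{2} e_{125} - \frac{3}{5} e_{135} - 9 e_{145} + \frac{54}{5} e_{235} + \frac{5}{2} e_{245} - \frac{1}{5} e_{345} + \frac{9}{2} e_{1234} + \frac{3}{2} e_{1235} + 81 e_{1345} + \frac{9}{2} e_{2345}
step 5: -9 e_{1} + \frac{81}{2} e_{2} + 6 e_{5}
Answer: -9


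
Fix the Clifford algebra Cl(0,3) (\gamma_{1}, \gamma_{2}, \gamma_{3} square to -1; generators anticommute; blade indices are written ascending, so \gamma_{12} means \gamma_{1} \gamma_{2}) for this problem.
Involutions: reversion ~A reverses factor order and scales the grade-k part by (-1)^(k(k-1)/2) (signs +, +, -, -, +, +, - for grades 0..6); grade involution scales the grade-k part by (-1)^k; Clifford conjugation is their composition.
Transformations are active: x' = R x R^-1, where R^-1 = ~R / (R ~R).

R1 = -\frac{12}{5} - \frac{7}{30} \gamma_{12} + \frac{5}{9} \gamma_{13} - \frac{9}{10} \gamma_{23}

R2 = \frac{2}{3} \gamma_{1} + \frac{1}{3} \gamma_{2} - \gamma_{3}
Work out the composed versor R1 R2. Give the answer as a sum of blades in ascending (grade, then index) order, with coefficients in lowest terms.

Distribute over the terms of R2 (each basis-blade product reordered to ascending indices, repeated generators contracted through their squares):
R1 (\frac{2}{3} \gamma_{1}) = -\frac{8}{5} \gamma_{1} - \frac{7}{45} \gamma_{2} + \frac{10}{27} \gamma_{3} - \frac{3}{5} \gamma_{123}
R1 (\frac{1}{3} \gamma_{2}) = \frac{7}{90} \gamma_{1} - \frac{4}{5} \gamma_{2} - \frac{3}{10} \gamma_{3} - \frac{5}{27} \gamma_{123}
R1 (-\gamma_{3}) = \frac{5}{9} \gamma_{1} - \frac{9}{10} \gamma_{2} + \frac{12}{5} \gamma_{3} + \frac{7}{30} \gamma_{123}
Summing the partial products and collecting blades:
Answer: -\frac{29}{30} \gamma_{1} - \frac{167}{90} \gamma_{2} + \frac{667}{270} \gamma_{3} - \frac{149}{270} \gamma_{123}


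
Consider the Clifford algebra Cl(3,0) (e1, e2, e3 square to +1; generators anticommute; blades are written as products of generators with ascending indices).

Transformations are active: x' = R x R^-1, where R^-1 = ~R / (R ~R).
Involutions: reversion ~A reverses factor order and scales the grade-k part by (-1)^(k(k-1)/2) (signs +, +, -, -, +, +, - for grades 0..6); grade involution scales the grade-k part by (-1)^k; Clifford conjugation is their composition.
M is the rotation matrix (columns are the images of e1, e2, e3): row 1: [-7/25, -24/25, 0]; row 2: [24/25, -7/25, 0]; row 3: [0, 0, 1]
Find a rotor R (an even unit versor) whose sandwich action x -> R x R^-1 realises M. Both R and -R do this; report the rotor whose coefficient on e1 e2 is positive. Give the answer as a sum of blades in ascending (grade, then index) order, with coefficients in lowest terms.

Method: write R = a + b12*e1 e2 + b13*e1 e3 + b23*e2 e3 with a^2 + b12^2 + b13^2 + b23^2 = 1 (so R^-1 = ~R). Expanding the columns R e_j ~R gives tr M = 4a^2 - 1 and, from the antisymmetric part, M21 - M12 = -4a*b12, M13 - M31 = 4a*b13, M32 - M23 = -4a*b23.
Here tr M = 11/25, so a^2 = (1 + tr M)/4 = 9/25 and a = ±3/5. Taking a = 3/5: M21 - M12 = 48/25, M13 - M31 = 0, M32 - M23 = 0, giving b12 = -4/5, b13 = 0, b23 = 0, i.e. R = 3/5 - 4/5*e1 e2.
Its e1 e2 coefficient is negative, so report the other preimage -R.
Answer: -3/5 + 4/5*e1 e2. Sheet selection: the two-to-one cover makes ±R indistinguishable at the matrix level (trace 11/25), so uniqueness comes from the required sign on e1 e2.


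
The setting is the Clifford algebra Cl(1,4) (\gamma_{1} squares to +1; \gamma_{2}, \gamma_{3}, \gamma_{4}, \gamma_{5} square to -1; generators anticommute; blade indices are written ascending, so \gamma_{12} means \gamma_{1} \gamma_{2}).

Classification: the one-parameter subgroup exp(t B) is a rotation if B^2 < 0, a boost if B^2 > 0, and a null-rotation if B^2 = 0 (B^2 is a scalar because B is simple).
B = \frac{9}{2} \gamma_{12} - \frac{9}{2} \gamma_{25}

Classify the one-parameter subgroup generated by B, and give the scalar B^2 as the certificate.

B^2 term by term: the squares give (\frac{9}{2})^2*(\gamma_{12})^2 + (-\frac{9}{2})^2*(\gamma_{25})^2 = \frac{81}{4}*(+1) + \frac{81}{4}*(-1) = 0 (each basis 2-blade squares to minus the product of its generators' squares); cross terms between blades sharing an index anticommute and cancel. So B^2 = 0.
Answer: null-rotation, certificate B^2 = 0. Note: conjugating B changes its blade decomposition but never the scalar B^2 = 0, whose sign settles the classification.


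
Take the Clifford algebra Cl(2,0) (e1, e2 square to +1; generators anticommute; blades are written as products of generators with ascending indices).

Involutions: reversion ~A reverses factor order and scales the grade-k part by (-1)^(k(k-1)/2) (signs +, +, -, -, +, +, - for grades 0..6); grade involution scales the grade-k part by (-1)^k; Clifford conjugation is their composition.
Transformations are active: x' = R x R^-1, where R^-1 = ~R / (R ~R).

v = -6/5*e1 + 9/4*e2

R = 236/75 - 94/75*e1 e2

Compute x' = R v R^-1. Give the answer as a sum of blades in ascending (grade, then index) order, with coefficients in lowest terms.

~R = 236/75 + 94/75*e1 e2, and R ~R = 64532/5625, so R^-1 = ~R / (64532/5625).
R v = -1649/250*e1 + 697/125*e2
Answer: -2295/949*e1 + 15351/18980*e2


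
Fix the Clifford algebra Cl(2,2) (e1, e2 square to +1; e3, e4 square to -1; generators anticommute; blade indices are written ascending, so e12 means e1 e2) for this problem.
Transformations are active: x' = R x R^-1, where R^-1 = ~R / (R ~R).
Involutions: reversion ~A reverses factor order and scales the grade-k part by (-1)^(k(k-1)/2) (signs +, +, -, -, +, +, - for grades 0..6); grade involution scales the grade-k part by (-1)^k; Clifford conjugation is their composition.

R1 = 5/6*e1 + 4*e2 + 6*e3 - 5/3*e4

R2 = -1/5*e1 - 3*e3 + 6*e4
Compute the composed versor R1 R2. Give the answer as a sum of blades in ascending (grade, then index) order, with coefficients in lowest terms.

Distribute over the terms of R2 (each basis-blade product reordered to ascending indices, repeated generators contracted through their squares):
R1 (-1/5*e1) = -1/6 + 4/5*e12 + 6/5*e13 - 1/3*e14
R1 (-3*e3) = 18 - 5/2*e13 - 12*e23 - 5*e34
R1 (6*e4) = 10 + 5*e14 + 24*e24 + 36*e34
Summing the partial products and collecting blades:
Answer: 167/6 + 4/5*e12 - 13/10*e13 + 14/3*e14 - 12*e23 + 24*e24 + 31*e34


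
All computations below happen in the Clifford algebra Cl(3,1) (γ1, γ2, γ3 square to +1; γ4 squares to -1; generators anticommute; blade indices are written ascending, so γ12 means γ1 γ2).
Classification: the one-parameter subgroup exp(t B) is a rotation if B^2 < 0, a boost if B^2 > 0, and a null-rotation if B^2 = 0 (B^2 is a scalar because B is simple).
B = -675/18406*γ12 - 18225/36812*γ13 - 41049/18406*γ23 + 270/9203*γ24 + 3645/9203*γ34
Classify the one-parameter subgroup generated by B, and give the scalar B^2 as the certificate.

B^2 term by term: the squares give (-675/18406)^2*(γ12)^2 + (-18225/36812)^2*(γ13)^2 + (-41049/18406)^2*(γ23)^2 + (270/9203)^2*(γ24)^2 + (3645/9203)^2*(γ34)^2 = 455625/338780836*(-1) + 332150625/1355123344*(-1) + 1685020401/338780836*(-1) + 72900/84695209*(+1) + 13286025/84695209*(+1) = -81/16 (each basis 2-blade squares to minus the product of its generators' squares); cross terms between blades sharing an index anticommute and cancel; the commuting (index-disjoint) pairs give grade-4 terms 2*c*c'*(blade product), which cancel blade by blade — γ1234: -2460375/84695209 + 2460375/84695209 = 0 — confirming B is simple. So B^2 = -81/16.
Answer: rotation, certificate B^2 = -81/16. Key observation: B^2 = -81/16 is a conjugation invariant, so its sign decides the class regardless of the surface form of B.


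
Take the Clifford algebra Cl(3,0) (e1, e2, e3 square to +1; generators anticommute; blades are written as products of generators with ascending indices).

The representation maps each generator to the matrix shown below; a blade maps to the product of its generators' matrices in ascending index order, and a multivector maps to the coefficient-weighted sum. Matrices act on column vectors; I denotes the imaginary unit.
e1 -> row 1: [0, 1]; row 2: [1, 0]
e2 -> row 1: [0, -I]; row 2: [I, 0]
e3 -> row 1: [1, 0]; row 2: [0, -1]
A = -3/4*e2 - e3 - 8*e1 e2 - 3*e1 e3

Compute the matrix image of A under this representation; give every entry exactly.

Bivector images (products of the table entries): rho(e1 e2) = rho(e1)rho(e2) = row 1: [I, 0]; row 2: [0, -I]; rho(e1 e3) = rho(e1)rho(e3) = row 1: [0, -1]; row 2: [1, 0].
M = (-3/4)*rho(e2) + (-1)*rho(e3) + (-8)*rho(e1 e2) + (-3)*rho(e1 e3), summed entrywise:
Answer: row 1: [-1 - 8*I, 3 + 3*I/4]; row 2: [-3 - 3*I/4, 1 + 8*I]


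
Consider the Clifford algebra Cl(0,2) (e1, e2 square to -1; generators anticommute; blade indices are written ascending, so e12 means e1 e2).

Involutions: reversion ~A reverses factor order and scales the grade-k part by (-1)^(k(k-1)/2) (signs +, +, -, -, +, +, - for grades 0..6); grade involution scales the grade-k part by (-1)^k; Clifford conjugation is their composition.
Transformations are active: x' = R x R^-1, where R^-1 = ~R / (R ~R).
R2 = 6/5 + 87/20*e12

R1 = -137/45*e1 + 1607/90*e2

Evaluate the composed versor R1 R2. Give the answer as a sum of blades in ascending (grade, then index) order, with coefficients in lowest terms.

Distribute over the terms of R1 (each basis-blade product reordered to ascending indices, repeated generators contracted through their squares):
(-137/45*e1) R2 = -274/75*e1 + 3973/300*e2
(1607/90*e2) R2 = 46603/600*e1 + 1607/75*e2
Summing the partial products and collecting blades:
Answer: 44411/600*e1 + 3467/100*e2


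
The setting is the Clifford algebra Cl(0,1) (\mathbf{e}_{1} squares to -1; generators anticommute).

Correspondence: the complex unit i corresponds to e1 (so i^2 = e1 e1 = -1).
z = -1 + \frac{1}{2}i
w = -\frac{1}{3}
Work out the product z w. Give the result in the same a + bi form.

In blades: z = -1 + \frac{1}{2} e_{1}, w = -\frac{1}{3}.
Distribute z over w term by term (generator squares from the signature, products reordered to ascending indices): (-1)*w = \frac{1}{3}; (\frac{1}{2} e_{1})*w = -\frac{1}{6} e_{1}.
Sum: \frac{1}{3} - \frac{1}{6} e_{1}; translating back through the correspondence:
Answer: \frac{1}{3} - \frac{1}{6}i


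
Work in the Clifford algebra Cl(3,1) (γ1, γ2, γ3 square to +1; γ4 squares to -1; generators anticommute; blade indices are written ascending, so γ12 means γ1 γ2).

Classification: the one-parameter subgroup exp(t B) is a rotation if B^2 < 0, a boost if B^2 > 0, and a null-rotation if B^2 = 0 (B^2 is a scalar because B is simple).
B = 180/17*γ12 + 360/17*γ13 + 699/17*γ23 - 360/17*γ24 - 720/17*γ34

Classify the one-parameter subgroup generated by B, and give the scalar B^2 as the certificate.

B^2 term by term: the squares give (180/17)^2*(γ12)^2 + (360/17)^2*(γ13)^2 + (699/17)^2*(γ23)^2 + (-360/17)^2*(γ24)^2 + (-720/17)^2*(γ34)^2 = 32400/289*(-1) + 129600/289*(-1) + 488601/289*(-1) + 129600/289*(+1) + 518400/289*(+1) = -9 (each basis 2-blade squares to minus the product of its generators' squares); cross terms between blades sharing an index anticommute and cancel; the commuting (index-disjoint) pairs give grade-4 terms 2*c*c'*(blade product), which cancel blade by blade — γ1234: -259200/289 + 259200/289 = 0 — confirming B is simple. So B^2 = -9.
Answer: rotation, certificate B^2 = -9. Why this suffices: the scalar -9 survives any versor conjugation, so its sign alone determines the class however B is presented.


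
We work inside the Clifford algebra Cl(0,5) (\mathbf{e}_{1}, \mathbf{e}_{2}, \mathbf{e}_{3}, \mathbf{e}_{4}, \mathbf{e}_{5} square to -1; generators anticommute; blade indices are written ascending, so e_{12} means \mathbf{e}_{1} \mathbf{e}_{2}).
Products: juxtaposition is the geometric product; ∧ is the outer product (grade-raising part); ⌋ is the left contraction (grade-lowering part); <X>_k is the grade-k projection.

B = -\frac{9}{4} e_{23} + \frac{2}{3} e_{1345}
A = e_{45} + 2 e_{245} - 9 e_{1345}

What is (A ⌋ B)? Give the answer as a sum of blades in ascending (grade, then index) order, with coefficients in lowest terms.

step 1: -6 - \frac{2}{3} e_{13}
Answer: -6 - \frac{2}{3} e_{13}


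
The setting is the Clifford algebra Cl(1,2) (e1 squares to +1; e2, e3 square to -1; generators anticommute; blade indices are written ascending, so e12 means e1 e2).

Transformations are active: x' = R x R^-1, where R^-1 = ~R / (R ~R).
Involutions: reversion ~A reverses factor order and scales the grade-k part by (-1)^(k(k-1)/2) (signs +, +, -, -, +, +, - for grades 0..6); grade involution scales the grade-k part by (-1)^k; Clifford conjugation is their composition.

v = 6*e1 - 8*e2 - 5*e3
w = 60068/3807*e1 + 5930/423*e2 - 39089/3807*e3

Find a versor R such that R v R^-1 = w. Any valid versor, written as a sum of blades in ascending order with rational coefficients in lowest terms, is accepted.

Why this works: both vectors square to -53, so q(v) = q(w) and R = v + w = 82910/3807*e1 + 2546/423*e2 - 58124/3807*e3 carries v to w — its own direction survives, the complement (v - w)/2 flips.
Answer: 82910/3807*e1 + 2546/423*e2 - 58124/3807*e3


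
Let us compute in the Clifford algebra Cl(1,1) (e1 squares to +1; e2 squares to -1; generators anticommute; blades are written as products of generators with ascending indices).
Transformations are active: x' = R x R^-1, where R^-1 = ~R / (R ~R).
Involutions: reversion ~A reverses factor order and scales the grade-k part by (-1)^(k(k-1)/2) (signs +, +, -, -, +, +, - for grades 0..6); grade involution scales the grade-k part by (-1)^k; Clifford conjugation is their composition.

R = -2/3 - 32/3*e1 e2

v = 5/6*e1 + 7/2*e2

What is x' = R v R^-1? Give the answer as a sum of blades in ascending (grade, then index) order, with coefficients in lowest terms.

~R = -2/3 + 32/3*e1 e2, and R ~R = -340/3, so R^-1 = ~R / (-340/3).
R v = 331/9*e1 + 59/9*e2
Answer: -613/1530*e1 - 5237/1530*e2


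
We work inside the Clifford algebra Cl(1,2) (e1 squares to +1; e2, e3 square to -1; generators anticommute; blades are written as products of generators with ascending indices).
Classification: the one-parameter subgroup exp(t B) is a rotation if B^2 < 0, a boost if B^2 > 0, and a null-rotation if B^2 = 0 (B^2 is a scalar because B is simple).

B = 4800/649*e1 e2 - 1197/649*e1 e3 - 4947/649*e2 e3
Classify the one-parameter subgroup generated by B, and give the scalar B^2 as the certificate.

B^2 term by term: the squares give (4800/649)^2*(e1 e2)^2 + (-1197/649)^2*(e1 e3)^2 + (-4947/649)^2*(e2 e3)^2 = 23040000/421201*(+1) + 1432809/421201*(+1) + 24472809/421201*(-1) = 0 (each basis 2-blade squares to minus the product of its generators' squares); cross terms between blades sharing an index anticommute and cancel. So B^2 = 0.
Answer: null-rotation, certificate B^2 = 0. Note: conjugating B changes its blade decomposition but never the scalar B^2 = 0, whose sign settles the classification.


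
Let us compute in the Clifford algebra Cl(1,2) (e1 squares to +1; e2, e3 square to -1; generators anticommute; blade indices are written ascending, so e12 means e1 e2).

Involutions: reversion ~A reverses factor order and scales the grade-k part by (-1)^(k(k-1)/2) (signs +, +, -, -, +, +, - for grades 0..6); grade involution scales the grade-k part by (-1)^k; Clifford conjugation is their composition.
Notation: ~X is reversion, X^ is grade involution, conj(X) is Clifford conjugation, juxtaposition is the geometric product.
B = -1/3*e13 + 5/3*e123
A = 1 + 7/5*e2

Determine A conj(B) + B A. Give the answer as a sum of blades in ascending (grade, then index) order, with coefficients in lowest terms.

first term: 8/3*e13 + 6/5*e123
second term: 2*e13 + 32/15*e123
Answer: 14/3*e13 + 10/3*e123


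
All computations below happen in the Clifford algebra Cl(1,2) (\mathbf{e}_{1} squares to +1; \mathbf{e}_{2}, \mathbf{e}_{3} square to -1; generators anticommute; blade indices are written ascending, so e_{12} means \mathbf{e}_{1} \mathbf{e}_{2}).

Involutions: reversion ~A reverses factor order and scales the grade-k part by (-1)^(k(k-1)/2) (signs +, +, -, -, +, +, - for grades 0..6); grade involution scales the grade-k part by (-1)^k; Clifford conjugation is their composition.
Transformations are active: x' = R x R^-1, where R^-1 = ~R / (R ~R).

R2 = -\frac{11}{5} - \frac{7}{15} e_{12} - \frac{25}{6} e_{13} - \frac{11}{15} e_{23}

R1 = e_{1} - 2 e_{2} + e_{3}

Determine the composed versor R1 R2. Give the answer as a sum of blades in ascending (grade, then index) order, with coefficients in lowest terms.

Distribute over the terms of R1 (each basis-blade product reordered to ascending indices, repeated generators contracted through their squares):
(e_{1}) R2 = -\frac{11}{5} e_{1} - \frac{7}{15} e_{2} - \frac{25}{6} e_{3} - \frac{11}{15} e_{123}
(-2 e_{2}) R2 = \frac{14}{15} e_{1} + \frac{22}{5} e_{2} - \frac{22}{15} e_{3} - \frac{25}{3} e_{123}
(e_{3}) R2 = -\frac{25}{6} e_{1} - \frac{11}{15} e_{2} - \frac{11}{5} e_{3} - \frac{7}{15} e_{123}
Summing the partial products and collecting blades:
Answer: -\frac{163}{30} e_{1} + \frac{16}{5} e_{2} - \frac{47}{6} e_{3} - \frac{143}{15} e_{123}


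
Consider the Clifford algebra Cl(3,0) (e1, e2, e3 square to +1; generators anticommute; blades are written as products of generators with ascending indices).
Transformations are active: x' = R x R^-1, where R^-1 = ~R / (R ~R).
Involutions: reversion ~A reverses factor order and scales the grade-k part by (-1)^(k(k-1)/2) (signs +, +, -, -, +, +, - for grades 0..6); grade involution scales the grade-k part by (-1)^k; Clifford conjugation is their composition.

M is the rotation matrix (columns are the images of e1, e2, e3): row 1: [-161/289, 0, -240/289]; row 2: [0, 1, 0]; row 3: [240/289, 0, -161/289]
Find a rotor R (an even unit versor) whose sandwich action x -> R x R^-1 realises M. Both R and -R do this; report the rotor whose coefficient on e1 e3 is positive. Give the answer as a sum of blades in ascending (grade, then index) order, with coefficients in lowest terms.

Method: write R = a + b12*e1 e2 + b13*e1 e3 + b23*e2 e3 with a^2 + b12^2 + b13^2 + b23^2 = 1 (so R^-1 = ~R). Expanding the columns R e_j ~R gives tr M = 4a^2 - 1 and, from the antisymmetric part, M21 - M12 = -4a*b12, M13 - M31 = 4a*b13, M32 - M23 = -4a*b23.
Here tr M = -33/289, so a^2 = (1 + tr M)/4 = 64/289 and a = ±8/17. Taking a = 8/17: M21 - M12 = 0, M13 - M31 = -480/289, M32 - M23 = 0, giving b12 = 0, b13 = -15/17, b23 = 0, i.e. R = 8/17 - 15/17*e1 e3.
Its e1 e3 coefficient is negative, so report the other preimage -R.
Answer: -8/17 + 15/17*e1 e3. Why the constraint matters: R and -R act identically through the sandwich — M has trace -33/289 either way — so only the sign condition on e1 e3 picks one of the two preimages.


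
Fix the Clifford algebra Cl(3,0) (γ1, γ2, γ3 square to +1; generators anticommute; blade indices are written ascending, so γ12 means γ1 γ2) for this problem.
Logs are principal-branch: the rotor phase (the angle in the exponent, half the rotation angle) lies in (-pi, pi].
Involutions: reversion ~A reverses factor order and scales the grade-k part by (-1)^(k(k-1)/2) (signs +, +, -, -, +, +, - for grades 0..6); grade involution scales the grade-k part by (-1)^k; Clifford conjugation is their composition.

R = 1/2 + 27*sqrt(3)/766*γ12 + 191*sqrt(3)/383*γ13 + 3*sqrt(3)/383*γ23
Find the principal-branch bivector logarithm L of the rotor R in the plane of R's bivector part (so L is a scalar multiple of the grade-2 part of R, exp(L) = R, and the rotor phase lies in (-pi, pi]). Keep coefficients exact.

The scalar part of R is 1/2, which pins the rotor phase on the principal branch; dividing the bivector part by the sine of that phase recovers the unit plane, and L is the phase times that plane.
Concretely: cos(phase) = 1/2 gives phase = ±pi/3, and since phase/sin(phase) is even the sign is immaterial: L = (phase/sin(phase)) * <R>_2 = (2*sqrt(3)*pi/9) * <R>_2.
Answer: 9*pi/383*γ12 + 382*pi/1149*γ13 + 2*pi/383*γ23


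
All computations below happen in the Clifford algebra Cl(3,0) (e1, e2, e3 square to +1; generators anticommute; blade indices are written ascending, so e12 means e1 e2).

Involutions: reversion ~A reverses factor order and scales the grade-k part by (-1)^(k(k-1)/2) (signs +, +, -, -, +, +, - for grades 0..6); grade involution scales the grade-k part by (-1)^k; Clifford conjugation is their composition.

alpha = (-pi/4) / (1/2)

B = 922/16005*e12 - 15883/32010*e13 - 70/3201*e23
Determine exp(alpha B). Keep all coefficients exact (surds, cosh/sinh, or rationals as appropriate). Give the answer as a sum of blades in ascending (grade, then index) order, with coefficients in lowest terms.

B^2 term by term: the squares give (922/16005)^2*(e12)^2 + (-15883/32010)^2*(e13)^2 + (-70/3201)^2*(e23)^2 = 850084/256160025*(-1) + 252269689/1024640100*(-1) + 4900/10246401*(-1) = -1/4 (each basis 2-blade squares to minus the product of its generators' squares); cross terms between blades sharing an index anticommute and cancel. So B^2 = -1/4.
B^2 = -1/4 — a negative square means the series sums to a rotation: l = 1/2, alpha*l = -pi/4, so exp(alpha B) = cos(-pi/4) + (sin(-pi/4)/(1/2))*B = sqrt(2)/2 + (-sqrt(2))*B.
Answer: sqrt(2)/2 - 922*sqrt(2)/16005*e12 + 15883*sqrt(2)/32010*e13 + 70*sqrt(2)/3201*e23


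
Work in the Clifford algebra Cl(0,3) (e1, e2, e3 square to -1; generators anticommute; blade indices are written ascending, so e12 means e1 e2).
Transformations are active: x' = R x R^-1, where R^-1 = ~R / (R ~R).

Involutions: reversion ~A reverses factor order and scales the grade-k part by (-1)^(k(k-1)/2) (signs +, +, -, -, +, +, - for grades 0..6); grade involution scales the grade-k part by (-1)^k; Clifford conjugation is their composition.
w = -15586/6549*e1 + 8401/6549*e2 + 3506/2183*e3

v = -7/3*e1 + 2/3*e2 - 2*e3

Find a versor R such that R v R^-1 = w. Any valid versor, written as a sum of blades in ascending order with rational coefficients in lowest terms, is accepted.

Since q(v) = q(w) = -89/9, the sum R = v + w = -10289/2183*e1 + 12767/6549*e2 - 860/2183*e3 does the job whenever invertible.
Answer: -10289/2183*e1 + 12767/6549*e2 - 860/2183*e3


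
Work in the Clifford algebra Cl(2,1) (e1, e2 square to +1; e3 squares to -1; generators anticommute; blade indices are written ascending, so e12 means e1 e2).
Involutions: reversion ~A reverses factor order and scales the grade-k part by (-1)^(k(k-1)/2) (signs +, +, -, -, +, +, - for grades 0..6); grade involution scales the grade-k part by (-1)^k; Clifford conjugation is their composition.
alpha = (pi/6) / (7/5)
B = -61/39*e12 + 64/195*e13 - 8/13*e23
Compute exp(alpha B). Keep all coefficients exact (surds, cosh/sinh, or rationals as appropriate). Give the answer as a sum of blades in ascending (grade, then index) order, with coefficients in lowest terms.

B^2 term by term: the squares give (-61/39)^2*(e12)^2 + (64/195)^2*(e13)^2 + (-8/13)^2*(e23)^2 = 3721/1521*(-1) + 4096/38025*(+1) + 64/169*(+1) = -49/25 (each basis 2-blade squares to minus the product of its generators' squares); cross terms between blades sharing an index anticommute and cancel. So B^2 = -49/25.
B^2 = -49/25 — the series telescopes trigonometrically here: l = 7/5, alpha*l = pi/6, so exp(alpha B) = cos(pi/6) + (sin(pi/6)/(7/5))*B = sqrt(3)/2 + (5/14)*B.
Answer: sqrt(3)/2 - 305/546*e12 + 32/273*e13 - 20/91*e23


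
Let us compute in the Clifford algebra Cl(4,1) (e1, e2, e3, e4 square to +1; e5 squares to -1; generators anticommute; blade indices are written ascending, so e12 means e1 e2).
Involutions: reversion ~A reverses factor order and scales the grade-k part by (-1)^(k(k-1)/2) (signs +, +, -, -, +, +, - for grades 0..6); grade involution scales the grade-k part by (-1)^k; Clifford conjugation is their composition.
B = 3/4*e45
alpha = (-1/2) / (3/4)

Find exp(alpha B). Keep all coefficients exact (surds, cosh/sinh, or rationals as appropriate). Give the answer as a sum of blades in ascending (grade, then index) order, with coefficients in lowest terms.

B^2 = (3/4)^2*(e45)^2 = 9/16*(+1) = 9/16 (a basis 2-blade squares to minus the product of its generators' squares).
B^2 = 9/16 — since the square is positive, the closed form is hyperbolic: l = 3/4, alpha*l = -1/2, so exp(alpha B) = cosh(-1/2) + (sinh(-1/2)/(3/4))*B = cosh(1/2) + (-4*sinh(1/2)/3)*B.
Answer: cosh(1/2) - sinh(1/2)*e45


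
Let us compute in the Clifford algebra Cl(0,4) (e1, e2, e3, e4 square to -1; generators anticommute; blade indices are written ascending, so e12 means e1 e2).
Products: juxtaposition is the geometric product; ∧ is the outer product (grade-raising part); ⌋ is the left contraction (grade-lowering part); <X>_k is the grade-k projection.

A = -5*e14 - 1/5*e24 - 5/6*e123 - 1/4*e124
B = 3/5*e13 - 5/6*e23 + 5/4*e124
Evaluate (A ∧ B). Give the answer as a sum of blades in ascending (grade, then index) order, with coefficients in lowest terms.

step 1: 643/150*e1234
Answer: 643/150*e1234
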